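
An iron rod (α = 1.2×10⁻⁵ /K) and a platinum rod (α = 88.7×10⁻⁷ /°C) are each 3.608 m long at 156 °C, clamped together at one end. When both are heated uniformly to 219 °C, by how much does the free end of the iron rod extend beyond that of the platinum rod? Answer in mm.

0.711 mm

ΔT = 63 K
iron: ΔL = 1.2×10⁻⁵ × 3.608 m × 63 = 2.7276×10⁻³ m = 2.7276 mm
platinum: ΔL = 88.7×10⁻⁷ × 3.608 m × 63 = 2.0162×10⁻³ m = 2.0162 mm
difference = 2.7276 − 2.0162 = 0.7114 mm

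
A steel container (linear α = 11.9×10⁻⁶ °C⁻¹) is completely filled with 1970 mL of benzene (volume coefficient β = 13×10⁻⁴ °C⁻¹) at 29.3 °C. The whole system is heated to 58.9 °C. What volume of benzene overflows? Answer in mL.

73.7 mL

The container also expands: β_container ≈ 3α = 3.57×10⁻⁵ /K
Net overflow = V₀(β_liq − 3α_cont)ΔT
β − 3α = 1.30×10⁻³ − 3.57×10⁻⁵ = 1.2643×10⁻³ /K; ΔT = 29.6 K
ΔV = 1970 × 1.2643×10⁻³ × 29.6 = 73.7 mL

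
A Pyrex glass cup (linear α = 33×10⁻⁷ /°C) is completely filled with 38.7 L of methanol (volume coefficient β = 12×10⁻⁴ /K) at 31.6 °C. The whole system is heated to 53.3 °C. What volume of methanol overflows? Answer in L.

The cup also expands: β_container ≈ 3α = 9.9×10⁻⁶ /K
Net overflow = V₀(β_liq − 3α_cont)ΔT
β − 3α = 1.20×10⁻³ − 9.9×10⁻⁶ = 1.1901×10⁻³ /K; ΔT = 21.7 K
ΔV = 38.7 × 1.1901×10⁻³ × 21.7 = 0.999 L

0.999 L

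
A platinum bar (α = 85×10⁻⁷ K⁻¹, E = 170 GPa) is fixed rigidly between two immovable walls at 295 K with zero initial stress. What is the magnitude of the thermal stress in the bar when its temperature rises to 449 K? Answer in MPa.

σ = 223 MPa

Fully constrained: the free strain ε = αΔT is blocked, so σ = Eε = EαΔT.
|ΔT| = 154 K
σ = 170×10⁹ × 85×10⁻⁷ × 154 = 2.23×10⁸ Pa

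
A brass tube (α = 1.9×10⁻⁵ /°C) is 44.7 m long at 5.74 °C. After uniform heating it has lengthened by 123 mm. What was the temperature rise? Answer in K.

ΔT = 145 K

ΔL = αL₀ΔT ⇒ ΔT = ΔL / (αL₀)
ΔT = 123×10⁻³ m / (1.9×10⁻⁵ × 44.7 m) = 144.83 K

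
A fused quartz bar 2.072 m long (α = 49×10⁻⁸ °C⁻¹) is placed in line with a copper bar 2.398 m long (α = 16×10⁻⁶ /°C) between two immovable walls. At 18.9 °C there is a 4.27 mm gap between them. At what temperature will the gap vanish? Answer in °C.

T = 127 °C

α₁L₁ = 1.01528×10⁻⁶ m/K, α₂L₂ = 3.8368×10⁻⁵ m/K → total 3.938328×10⁻⁵ m/K
ΔT = g/(α₁L₁+α₂L₂) = 4.27×10⁻³ / 3.938328×10⁻⁵ = 108.42 K
T = 18.9 + 108.42 = 127.32 °C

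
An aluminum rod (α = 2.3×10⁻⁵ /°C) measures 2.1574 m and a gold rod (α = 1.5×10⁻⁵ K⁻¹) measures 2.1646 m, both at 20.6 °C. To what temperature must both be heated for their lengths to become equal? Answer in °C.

T = 440.4 °C

Equal length when α₁L₁ΔT − α₂L₂ΔT = L₂ − L₁ = 7.20×10⁻³ m
α₁L₁ = 4.96202×10⁻⁵, α₂L₂ = 3.2469×10⁻⁵ → Δ(αL) = 1.71512×10⁻⁵ m/K
ΔT = 7.20×10⁻³ / 1.71512×10⁻⁵ = 419.796 K, so T = 20.6 + 419.796 = 440.396 °C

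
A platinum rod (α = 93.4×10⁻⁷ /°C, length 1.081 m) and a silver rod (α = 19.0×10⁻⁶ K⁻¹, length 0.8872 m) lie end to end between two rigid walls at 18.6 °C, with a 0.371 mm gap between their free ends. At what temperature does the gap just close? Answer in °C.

T = 32.4 °C

α₁L₁ = 1.009654×10⁻⁵ m/K, α₂L₂ = 1.68568×10⁻⁵ m/K → total 2.695334×10⁻⁵ m/K
ΔT = g/(α₁L₁+α₂L₂) = 3.71×10⁻⁴ / 2.695334×10⁻⁵ = 13.765 K
T = 18.6 + 13.765 = 32.365 °C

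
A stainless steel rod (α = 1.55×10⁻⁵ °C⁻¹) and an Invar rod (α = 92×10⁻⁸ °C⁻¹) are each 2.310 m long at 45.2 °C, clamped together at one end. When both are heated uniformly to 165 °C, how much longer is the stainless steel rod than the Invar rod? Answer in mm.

ΔT = 119.8 K
stainless steel: ΔL = 1.55×10⁻⁵ × 2.310 m × 119.8 = 4.2894×10⁻³ m = 4.2894 mm
Invar: ΔL = 92×10⁻⁸ × 2.310 m × 119.8 = 2.5460×10⁻⁴ m = 0.25460 mm
difference = 4.2894 − 0.25460 = 4.0348 mm

4.03 mm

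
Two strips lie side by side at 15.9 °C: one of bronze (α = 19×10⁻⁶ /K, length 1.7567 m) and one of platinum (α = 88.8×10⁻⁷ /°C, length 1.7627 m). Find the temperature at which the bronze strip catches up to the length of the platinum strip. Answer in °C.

Equal length when α₁L₁ΔT − α₂L₂ΔT = L₂ − L₁ = 6.00×10⁻³ m
α₁L₁ = 3.33773×10⁻⁵, α₂L₂ = 1.5652776×10⁻⁵ → Δ(αL) = 1.7724524×10⁻⁵ m/K
ΔT = 6.00×10⁻³ / 1.7724524×10⁻⁵ = 338.514 K, so T = 15.9 + 338.514 = 354.414 °C

T = 354.4 °C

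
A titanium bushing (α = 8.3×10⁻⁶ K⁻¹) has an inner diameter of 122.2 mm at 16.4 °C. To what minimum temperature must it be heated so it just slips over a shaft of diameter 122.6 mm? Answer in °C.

T = 411 °C

Required Δd = 122.6 − 122.2 = 0.4 mm
Δd = αd₀ΔT ⇒ ΔT = Δd/(αd₀) = 0.4 / (8.3×10⁻⁶ × 122.2) = 394.38 K
T_min = 16.4 + 394.38 = 410.78 °C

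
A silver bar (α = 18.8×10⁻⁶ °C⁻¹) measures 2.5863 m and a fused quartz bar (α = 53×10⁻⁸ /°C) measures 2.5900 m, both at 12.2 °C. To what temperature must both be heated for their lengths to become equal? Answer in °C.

T = 90.51 °C

Equal length when α₁L₁ΔT − α₂L₂ΔT = L₂ − L₁ = 3.70×10⁻³ m
α₁L₁ = 4.862244×10⁻⁵, α₂L₂ = 1.3727×10⁻⁶ → Δ(αL) = 4.724974×10⁻⁵ m/K
ΔT = 3.70×10⁻³ / 4.724974×10⁻⁵ = 78.3073 K, so T = 12.2 + 78.3073 = 90.5073 °C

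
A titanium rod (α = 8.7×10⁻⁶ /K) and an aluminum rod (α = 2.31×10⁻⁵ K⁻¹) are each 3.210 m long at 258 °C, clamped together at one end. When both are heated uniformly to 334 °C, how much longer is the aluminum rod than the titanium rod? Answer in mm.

ΔT = 76 K
titanium: ΔL = 8.7×10⁻⁶ × 3.210 m × 76 = 2.1225×10⁻³ m = 2.1225 mm
aluminum: ΔL = 2.31×10⁻⁵ × 3.210 m × 76 = 5.6355×10⁻³ m = 5.6355 mm
difference = 5.6355 − 2.1225 = 3.5130 mm

3.51 mm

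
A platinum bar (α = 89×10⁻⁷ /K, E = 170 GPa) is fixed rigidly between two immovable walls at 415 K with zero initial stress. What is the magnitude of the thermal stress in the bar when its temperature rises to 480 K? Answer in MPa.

σ = 98.3 MPa

Fully constrained: the free strain ε = αΔT is blocked, so σ = Eε = EαΔT.
|ΔT| = 65 K
σ = 170×10⁹ × 89×10⁻⁷ × 65 = 9.83×10⁷ Pa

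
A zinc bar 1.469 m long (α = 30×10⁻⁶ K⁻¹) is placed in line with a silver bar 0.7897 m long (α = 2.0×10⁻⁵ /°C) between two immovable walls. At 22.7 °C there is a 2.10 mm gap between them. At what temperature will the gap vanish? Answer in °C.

Gap closes when ΔL₁ + ΔL₂ = 2.10 mm = 2.10×10⁻³ m
(α₁L₁ + α₂L₂)ΔT = g
α₁L₁ + α₂L₂ = 30×10⁻⁶×1.469 + 2.0×10⁻⁵×0.7897 = 5.9864×10⁻⁵ m/K
ΔT = 2.10×10⁻³ / 5.9864×10⁻⁵ = 35.080 K
T = 22.7 + 35.080 = 57.780 °C

T = 57.8 °C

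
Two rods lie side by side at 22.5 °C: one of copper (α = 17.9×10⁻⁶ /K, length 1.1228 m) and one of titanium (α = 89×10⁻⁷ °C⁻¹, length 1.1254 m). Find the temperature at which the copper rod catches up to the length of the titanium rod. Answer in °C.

L₁(1 + α₁ΔT) = L₂(1 + α₂ΔT) ⇒ ΔT = (L₂ − L₁)/(α₁L₁ − α₂L₂)
L₂ − L₁ = 1.1254 − 1.1228 = 2.60×10⁻³ m
α₁L₁ − α₂L₂ = 17.9×10⁻⁶×1.1228 − 89×10⁻⁷×1.1254 = 1.008206×10⁻⁵ m/K
ΔT = 2.60×10⁻³ / 1.008206×10⁻⁵ = 257.884 K
T = 22.5 + 257.884 = 280.384 °C

T = 280.4 °C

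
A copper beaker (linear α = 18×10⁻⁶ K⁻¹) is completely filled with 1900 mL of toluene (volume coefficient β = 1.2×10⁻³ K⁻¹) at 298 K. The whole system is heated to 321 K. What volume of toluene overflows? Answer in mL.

The beaker also expands: β_container ≈ 3α = 5.4×10⁻⁵ /K
Net overflow = V₀(β_liq − 3α_cont)ΔT
β − 3α = 1.20×10⁻³ − 5.4×10⁻⁵ = 1.146×10⁻³ /K; ΔT = 23 K
ΔV = 1900 × 1.146×10⁻³ × 23 = 50.1 mL

50.1 mL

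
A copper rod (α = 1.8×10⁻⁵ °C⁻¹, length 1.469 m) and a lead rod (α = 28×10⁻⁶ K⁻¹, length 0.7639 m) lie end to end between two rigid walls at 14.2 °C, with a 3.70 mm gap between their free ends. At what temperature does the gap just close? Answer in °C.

T = 91.6 °C

α₁L₁ = 2.6442×10⁻⁵ m/K, α₂L₂ = 2.13892×10⁻⁵ m/K → total 4.78312×10⁻⁵ m/K
ΔT = g/(α₁L₁+α₂L₂) = 3.70×10⁻³ / 4.78312×10⁻⁵ = 77.355 K
T = 14.2 + 77.355 = 91.555 °C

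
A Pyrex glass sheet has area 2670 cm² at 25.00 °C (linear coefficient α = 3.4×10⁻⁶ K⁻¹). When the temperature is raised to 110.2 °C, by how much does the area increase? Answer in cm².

Area coefficient ≈ 2α; |ΔT| = 85.20 K
ΔA = 2αA₀ΔT = 2(3.4×10⁻⁶)(2670)(85.20) = 1.55 cm²

ΔA = 1.55 cm²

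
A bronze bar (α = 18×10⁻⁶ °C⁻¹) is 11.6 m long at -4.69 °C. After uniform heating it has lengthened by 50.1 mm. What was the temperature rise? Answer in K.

ΔL = αL₀ΔT ⇒ ΔT = ΔL / (αL₀)
ΔT = 50.1×10⁻³ m / (18×10⁻⁶ × 11.6 m) = 239.94 K

ΔT = 240 K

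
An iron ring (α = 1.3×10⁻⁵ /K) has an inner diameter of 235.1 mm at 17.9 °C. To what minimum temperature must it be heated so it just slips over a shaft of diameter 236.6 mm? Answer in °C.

Required Δd = 236.6 − 235.1 = 1.5 mm
Δd = αd₀ΔT ⇒ ΔT = Δd/(αd₀) = 1.5 / (1.3×10⁻⁵ × 235.1) = 490.79 K
T_min = 17.9 + 490.79 = 508.69 °C

T = 509 °C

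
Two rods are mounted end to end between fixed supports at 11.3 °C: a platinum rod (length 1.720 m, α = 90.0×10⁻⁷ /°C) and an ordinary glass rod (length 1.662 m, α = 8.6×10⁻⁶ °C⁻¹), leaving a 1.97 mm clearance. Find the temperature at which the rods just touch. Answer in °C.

T = 77.5 °C

Gap closes when ΔL₁ + ΔL₂ = 1.97 mm = 1.97×10⁻³ m
(α₁L₁ + α₂L₂)ΔT = g
α₁L₁ + α₂L₂ = 90.0×10⁻⁷×1.720 + 8.6×10⁻⁶×1.662 = 2.97732×10⁻⁵ m/K
ΔT = 1.97×10⁻³ / 2.97732×10⁻⁵ = 66.167 K
T = 11.3 + 66.167 = 77.467 °C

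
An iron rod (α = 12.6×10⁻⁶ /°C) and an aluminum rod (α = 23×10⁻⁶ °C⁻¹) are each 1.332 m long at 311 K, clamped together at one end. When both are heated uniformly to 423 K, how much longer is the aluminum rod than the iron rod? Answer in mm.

ΔT = 112 K
iron: ΔL = 12.6×10⁻⁶ × 1.332 m × 112 = 1.8797×10⁻³ m = 1.8797 mm
aluminum: ΔL = 23×10⁻⁶ × 1.332 m × 112 = 3.4312×10⁻³ m = 3.4312 mm
difference = 3.4312 − 1.8797 = 1.5515 mm

1.55 mm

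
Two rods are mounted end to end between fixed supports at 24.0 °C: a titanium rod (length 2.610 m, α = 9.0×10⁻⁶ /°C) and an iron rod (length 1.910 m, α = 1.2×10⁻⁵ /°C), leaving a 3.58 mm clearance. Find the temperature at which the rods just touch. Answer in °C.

α₁L₁ = 2.349×10⁻⁵ m/K, α₂L₂ = 2.292×10⁻⁵ m/K → total 4.641×10⁻⁵ m/K
ΔT = g/(α₁L₁+α₂L₂) = 3.58×10⁻³ / 4.641×10⁻⁵ = 77.14 K
T = 24.0 + 77.14 = 101.14 °C

T = 101 °C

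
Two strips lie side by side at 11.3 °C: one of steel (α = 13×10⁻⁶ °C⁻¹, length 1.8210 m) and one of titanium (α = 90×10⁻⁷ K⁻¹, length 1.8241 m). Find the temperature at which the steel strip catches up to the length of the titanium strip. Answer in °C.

T = 438.5 °C

Equal length when α₁L₁ΔT − α₂L₂ΔT = L₂ − L₁ = 3.10×10⁻³ m
α₁L₁ = 2.3673×10⁻⁵, α₂L₂ = 1.64169×10⁻⁵ → Δ(αL) = 7.2561×10⁻⁶ m/K
ΔT = 3.10×10⁻³ / 7.2561×10⁻⁶ = 427.227 K, so T = 11.3 + 427.227 = 438.527 °C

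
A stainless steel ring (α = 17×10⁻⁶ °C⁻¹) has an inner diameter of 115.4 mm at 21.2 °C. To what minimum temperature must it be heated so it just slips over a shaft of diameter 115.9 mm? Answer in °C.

T = 276 °C

Required Δd = 115.9 − 115.4 = 0.5 mm
Δd = αd₀ΔT ⇒ ΔT = Δd/(αd₀) = 0.5 / (17×10⁻⁶ × 115.4) = 254.87 K
T_min = 21.2 + 254.87 = 276.07 °C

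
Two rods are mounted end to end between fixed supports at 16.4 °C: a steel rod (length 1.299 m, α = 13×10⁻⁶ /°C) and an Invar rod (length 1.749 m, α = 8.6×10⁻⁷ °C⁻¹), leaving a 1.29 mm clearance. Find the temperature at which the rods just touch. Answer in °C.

Gap closes when ΔL₁ + ΔL₂ = 1.29 mm = 1.29×10⁻³ m
(α₁L₁ + α₂L₂)ΔT = g
α₁L₁ + α₂L₂ = 13×10⁻⁶×1.299 + 8.6×10⁻⁷×1.749 = 1.839114×10⁻⁵ m/K
ΔT = 1.29×10⁻³ / 1.839114×10⁻⁵ = 70.142 K
T = 16.4 + 70.142 = 86.542 °C

T = 86.5 °C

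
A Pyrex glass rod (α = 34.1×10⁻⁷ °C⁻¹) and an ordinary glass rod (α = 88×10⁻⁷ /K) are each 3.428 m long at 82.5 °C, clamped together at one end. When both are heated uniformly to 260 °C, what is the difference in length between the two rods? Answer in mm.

ΔT = 177.5 K
Pyrex glass: ΔL = 34.1×10⁻⁷ × 3.428 m × 177.5 = 2.0749×10⁻³ m = 2.0749 mm
ordinary glass: ΔL = 88×10⁻⁷ × 3.428 m × 177.5 = 5.3545×10⁻³ m = 5.3545 mm
difference = 5.3545 − 2.0749 = 3.2796 mm

3.28 mm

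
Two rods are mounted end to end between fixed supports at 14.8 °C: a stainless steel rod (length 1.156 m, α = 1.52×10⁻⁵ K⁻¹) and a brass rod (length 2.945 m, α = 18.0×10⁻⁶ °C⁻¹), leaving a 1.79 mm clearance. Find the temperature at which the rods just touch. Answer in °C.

T = 40.2 °C

α₁L₁ = 1.75712×10⁻⁵ m/K, α₂L₂ = 5.301×10⁻⁵ m/K → total 7.05812×10⁻⁵ m/K
ΔT = g/(α₁L₁+α₂L₂) = 1.79×10⁻³ / 7.05812×10⁻⁵ = 25.361 K
T = 14.8 + 25.361 = 40.161 °C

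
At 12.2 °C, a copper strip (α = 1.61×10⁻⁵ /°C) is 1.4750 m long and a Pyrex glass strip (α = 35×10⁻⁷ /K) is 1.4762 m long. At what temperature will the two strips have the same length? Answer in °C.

Equal length when α₁L₁ΔT − α₂L₂ΔT = L₂ − L₁ = 1.20×10⁻³ m
α₁L₁ = 2.37475×10⁻⁵, α₂L₂ = 5.1667×10⁻⁶ → Δ(αL) = 1.85808×10⁻⁵ m/K
ΔT = 1.20×10⁻³ / 1.85808×10⁻⁵ = 64.5828 K, so T = 12.2 + 64.5828 = 76.7828 °C

T = 76.78 °C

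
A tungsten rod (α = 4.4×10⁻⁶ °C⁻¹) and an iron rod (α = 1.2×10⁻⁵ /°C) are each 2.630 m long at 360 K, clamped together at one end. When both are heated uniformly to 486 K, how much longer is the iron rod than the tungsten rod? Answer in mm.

ΔT = 126 K
tungsten: ΔL = 4.4×10⁻⁶ × 2.630 m × 126 = 1.4581×10⁻³ m = 1.4581 mm
iron: ΔL = 1.2×10⁻⁵ × 2.630 m × 126 = 3.9766×10⁻³ m = 3.9766 mm
difference = 3.9766 − 1.4581 = 2.5185 mm

2.52 mm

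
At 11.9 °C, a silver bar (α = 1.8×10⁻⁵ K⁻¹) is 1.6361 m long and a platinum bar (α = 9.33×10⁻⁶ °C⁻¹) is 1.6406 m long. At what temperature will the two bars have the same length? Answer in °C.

T = 330.1 °C

L₁(1 + α₁ΔT) = L₂(1 + α₂ΔT) ⇒ ΔT = (L₂ − L₁)/(α₁L₁ − α₂L₂)
L₂ − L₁ = 1.6406 − 1.6361 = 4.50×10⁻³ m
α₁L₁ − α₂L₂ = 1.8×10⁻⁵×1.6361 − 9.33×10⁻⁶×1.6406 = 1.4143002×10⁻⁵ m/K
ΔT = 4.50×10⁻³ / 1.4143002×10⁻⁵ = 318.179 K
T = 11.9 + 318.179 = 330.079 °C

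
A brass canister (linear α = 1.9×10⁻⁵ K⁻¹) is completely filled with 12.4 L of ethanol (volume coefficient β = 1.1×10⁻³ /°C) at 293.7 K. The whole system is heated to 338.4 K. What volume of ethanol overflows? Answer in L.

0.578 L

The canister also expands: β_container ≈ 3α = 5.7×10⁻⁵ /K
Net overflow = V₀(β_liq − 3α_cont)ΔT
β − 3α = 1.10×10⁻³ − 5.7×10⁻⁵ = 1.043×10⁻³ /K; ΔT = 44.7 K
ΔV = 12.4 × 1.043×10⁻³ × 44.7 = 0.578 L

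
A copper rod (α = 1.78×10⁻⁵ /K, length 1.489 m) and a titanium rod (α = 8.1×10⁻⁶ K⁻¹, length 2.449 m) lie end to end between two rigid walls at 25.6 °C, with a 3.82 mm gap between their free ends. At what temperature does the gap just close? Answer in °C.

Gap closes when ΔL₁ + ΔL₂ = 3.82 mm = 3.82×10⁻³ m
(α₁L₁ + α₂L₂)ΔT = g
α₁L₁ + α₂L₂ = 1.78×10⁻⁵×1.489 + 8.1×10⁻⁶×2.449 = 4.63411×10⁻⁵ m/K
ΔT = 3.82×10⁻³ / 4.63411×10⁻⁵ = 82.43 K
T = 25.6 + 82.43 = 108.03 °C

T = 108 °C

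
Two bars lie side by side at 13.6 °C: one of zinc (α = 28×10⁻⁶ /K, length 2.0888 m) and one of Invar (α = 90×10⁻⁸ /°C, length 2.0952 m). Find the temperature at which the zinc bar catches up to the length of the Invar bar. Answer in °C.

L₁(1 + α₁ΔT) = L₂(1 + α₂ΔT) ⇒ ΔT = (L₂ − L₁)/(α₁L₁ − α₂L₂)
L₂ − L₁ = 2.0952 − 2.0888 = 6.40×10⁻³ m
α₁L₁ − α₂L₂ = 28×10⁻⁶×2.0888 − 90×10⁻⁸×2.0952 = 5.660072×10⁻⁵ m/K
ΔT = 6.40×10⁻³ / 5.660072×10⁻⁵ = 113.073 K
T = 13.6 + 113.073 = 126.673 °C

T = 126.7 °C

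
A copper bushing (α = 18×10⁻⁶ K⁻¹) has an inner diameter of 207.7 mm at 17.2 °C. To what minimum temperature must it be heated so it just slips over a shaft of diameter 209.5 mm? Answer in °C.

T = 499 °C

Required Δd = 209.5 − 207.7 = 1.8 mm
Δd = αd₀ΔT ⇒ ΔT = Δd/(αd₀) = 1.8 / (18×10⁻⁶ × 207.7) = 481.46 K
T_min = 17.2 + 481.46 = 498.66 °C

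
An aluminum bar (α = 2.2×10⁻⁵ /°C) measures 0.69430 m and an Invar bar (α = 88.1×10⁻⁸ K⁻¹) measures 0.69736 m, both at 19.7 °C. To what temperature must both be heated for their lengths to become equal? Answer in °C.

T = 228.4 °C

L₁(1 + α₁ΔT) = L₂(1 + α₂ΔT) ⇒ ΔT = (L₂ − L₁)/(α₁L₁ − α₂L₂)
L₂ − L₁ = 0.69736 − 0.69430 = 3.06×10⁻³ m
α₁L₁ − α₂L₂ = 2.2×10⁻⁵×0.69430 − 88.1×10⁻⁸×0.69736 = 1.466022584×10⁻⁵ m/K
ΔT = 3.06×10⁻³ / 1.466022584×10⁻⁵ = 208.728 K
T = 19.7 + 208.728 = 228.428 °C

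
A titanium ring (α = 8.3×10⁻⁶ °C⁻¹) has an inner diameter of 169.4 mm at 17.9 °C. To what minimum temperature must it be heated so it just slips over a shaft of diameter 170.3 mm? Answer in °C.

T = 658 °C

Required Δd = 170.3 − 169.4 = 0.9 mm
Δd = αd₀ΔT ⇒ ΔT = Δd/(αd₀) = 0.9 / (8.3×10⁻⁶ × 169.4) = 640.10 K
T_min = 17.9 + 640.10 = 658.00 °C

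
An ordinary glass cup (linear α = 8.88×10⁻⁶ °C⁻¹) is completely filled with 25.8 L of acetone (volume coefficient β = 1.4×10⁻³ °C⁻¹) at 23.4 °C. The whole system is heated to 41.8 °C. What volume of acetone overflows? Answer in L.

The cup also expands: β_container ≈ 3α = 2.664×10⁻⁵ /K
Net overflow = V₀(β_liq − 3α_cont)ΔT
β − 3α = 1.40×10⁻³ − 2.664×10⁻⁵ = 1.37336×10⁻³ /K; ΔT = 18.4 K
ΔV = 25.8 × 1.37336×10⁻³ × 18.4 = 0.652 L

0.652 L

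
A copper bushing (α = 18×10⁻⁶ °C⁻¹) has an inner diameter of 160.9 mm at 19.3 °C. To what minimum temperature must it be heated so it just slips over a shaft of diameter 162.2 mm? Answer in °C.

Required Δd = 162.2 − 160.9 = 1.3 mm
Δd = αd₀ΔT ⇒ ΔT = Δd/(αd₀) = 1.3 / (18×10⁻⁶ × 160.9) = 448.86 K
T_min = 19.3 + 448.86 = 468.16 °C

T = 468 °C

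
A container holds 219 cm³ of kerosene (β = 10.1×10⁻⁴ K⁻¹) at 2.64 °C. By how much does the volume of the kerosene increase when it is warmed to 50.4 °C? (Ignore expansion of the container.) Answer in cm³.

ΔV = 10.6 cm³

|ΔT| = |50.4 − 2.64| = 47.76 K
ΔV = βV₀ΔT = (10.1×10⁻⁴)(219)(47.76) = 10.6 cm³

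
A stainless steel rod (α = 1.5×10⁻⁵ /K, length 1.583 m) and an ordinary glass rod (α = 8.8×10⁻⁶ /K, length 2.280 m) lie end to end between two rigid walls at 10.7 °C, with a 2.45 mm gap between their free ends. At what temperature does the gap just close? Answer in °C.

α₁L₁ = 2.3745×10⁻⁵ m/K, α₂L₂ = 2.0064×10⁻⁵ m/K → total 4.3809×10⁻⁵ m/K
ΔT = g/(α₁L₁+α₂L₂) = 2.45×10⁻³ / 4.3809×10⁻⁵ = 55.925 K
T = 10.7 + 55.925 = 66.625 °C

T = 66.6 °C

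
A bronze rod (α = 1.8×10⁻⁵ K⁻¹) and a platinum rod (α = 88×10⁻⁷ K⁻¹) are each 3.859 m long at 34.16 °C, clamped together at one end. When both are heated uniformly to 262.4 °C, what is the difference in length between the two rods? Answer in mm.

ΔT = 228.24 K
bronze: ΔL = 1.8×10⁻⁵ × 3.859 m × 228.24 = 1.5854×10⁻² m = 15.854 mm
platinum: ΔL = 88×10⁻⁷ × 3.859 m × 228.24 = 7.7508×10⁻³ m = 7.7508 mm
difference = 15.854 − 7.7508 = 8.1032 mm

8.10 mm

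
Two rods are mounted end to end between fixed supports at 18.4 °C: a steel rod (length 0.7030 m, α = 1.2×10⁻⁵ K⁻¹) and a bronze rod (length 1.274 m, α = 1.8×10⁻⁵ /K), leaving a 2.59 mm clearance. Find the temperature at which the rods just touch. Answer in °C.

Gap closes when ΔL₁ + ΔL₂ = 2.59 mm = 2.59×10⁻³ m
(α₁L₁ + α₂L₂)ΔT = g
α₁L₁ + α₂L₂ = 1.2×10⁻⁵×0.7030 + 1.8×10⁻⁵×1.274 = 3.1368×10⁻⁵ m/K
ΔT = 2.59×10⁻³ / 3.1368×10⁻⁵ = 82.57 K
T = 18.4 + 82.57 = 100.97 °C

T = 101 °C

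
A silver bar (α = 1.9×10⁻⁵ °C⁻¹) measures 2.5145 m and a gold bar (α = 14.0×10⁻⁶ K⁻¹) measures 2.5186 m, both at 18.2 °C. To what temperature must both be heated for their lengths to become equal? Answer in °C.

T = 345.8 °C

Equal length when α₁L₁ΔT − α₂L₂ΔT = L₂ − L₁ = 4.10×10⁻³ m
α₁L₁ = 4.77755×10⁻⁵, α₂L₂ = 3.52604×10⁻⁵ → Δ(αL) = 1.25151×10⁻⁵ m/K
ΔT = 4.10×10⁻³ / 1.25151×10⁻⁵ = 327.604 K, so T = 18.2 + 327.604 = 345.804 °C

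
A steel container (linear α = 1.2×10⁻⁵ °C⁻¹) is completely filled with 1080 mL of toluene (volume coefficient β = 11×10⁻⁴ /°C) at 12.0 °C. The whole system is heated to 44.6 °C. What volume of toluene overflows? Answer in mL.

37.5 mL

The container also expands: β_container ≈ 3α = 3.6×10⁻⁵ /K
Net overflow = V₀(β_liq − 3α_cont)ΔT
β − 3α = 1.10×10⁻³ − 3.6×10⁻⁵ = 1.064×10⁻³ /K; ΔT = 32.6 K
ΔV = 1080 × 1.064×10⁻³ × 32.6 = 37.5 mL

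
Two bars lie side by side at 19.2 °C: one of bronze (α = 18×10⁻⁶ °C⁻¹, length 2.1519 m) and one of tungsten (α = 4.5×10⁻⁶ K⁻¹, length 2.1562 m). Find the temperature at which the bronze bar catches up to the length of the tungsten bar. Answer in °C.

Equal length when α₁L₁ΔT − α₂L₂ΔT = L₂ − L₁ = 4.30×10⁻³ m
α₁L₁ = 3.87342×10⁻⁵, α₂L₂ = 9.7029×10⁻⁶ → Δ(αL) = 2.90313×10⁻⁵ m/K
ΔT = 4.30×10⁻³ / 2.90313×10⁻⁵ = 148.116 K, so T = 19.2 + 148.116 = 167.316 °C

T = 167.3 °C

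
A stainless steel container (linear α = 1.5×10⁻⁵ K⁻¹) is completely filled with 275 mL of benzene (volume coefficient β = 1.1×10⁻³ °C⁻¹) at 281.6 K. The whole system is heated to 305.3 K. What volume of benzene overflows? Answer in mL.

The container also expands: β_container ≈ 3α = 4.5×10⁻⁵ /K
Net overflow = V₀(β_liq − 3α_cont)ΔT
β − 3α = 1.10×10⁻³ − 4.5×10⁻⁵ = 1.055×10⁻³ /K; ΔT = 23.7 K
ΔV = 275 × 1.055×10⁻³ × 23.7 = 6.88 mL

6.88 mL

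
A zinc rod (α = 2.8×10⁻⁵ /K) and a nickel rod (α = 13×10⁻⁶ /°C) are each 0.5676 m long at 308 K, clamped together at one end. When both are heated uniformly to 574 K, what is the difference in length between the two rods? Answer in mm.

2.26 mm

ΔT = 266 K
zinc: ΔL = 2.8×10⁻⁵ × 0.5676 m × 266 = 4.2275×10⁻³ m = 4.2275 mm
nickel: ΔL = 13×10⁻⁶ × 0.5676 m × 266 = 1.9628×10⁻³ m = 1.9628 mm
difference = 4.2275 − 1.9628 = 2.2647 mm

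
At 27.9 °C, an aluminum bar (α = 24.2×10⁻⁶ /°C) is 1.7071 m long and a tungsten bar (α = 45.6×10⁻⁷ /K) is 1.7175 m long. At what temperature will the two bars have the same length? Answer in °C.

L₁(1 + α₁ΔT) = L₂(1 + α₂ΔT) ⇒ ΔT = (L₂ − L₁)/(α₁L₁ − α₂L₂)
L₂ − L₁ = 1.7175 − 1.7071 = 1.04×10⁻² m
α₁L₁ − α₂L₂ = 24.2×10⁻⁶×1.7071 − 45.6×10⁻⁷×1.7175 = 3.348002×10⁻⁵ m/K
ΔT = 1.04×10⁻² / 3.348002×10⁻⁵ = 310.633 K
T = 27.9 + 310.633 = 338.533 °C

T = 338.5 °C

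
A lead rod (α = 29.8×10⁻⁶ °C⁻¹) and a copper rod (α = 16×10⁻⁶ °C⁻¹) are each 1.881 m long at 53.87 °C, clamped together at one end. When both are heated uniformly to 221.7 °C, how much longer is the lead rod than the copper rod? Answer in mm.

ΔT = 167.83 K
lead: ΔL = 29.8×10⁻⁶ × 1.881 m × 167.83 = 9.4075×10⁻³ m = 9.4075 mm
copper: ΔL = 16×10⁻⁶ × 1.881 m × 167.83 = 5.0510×10⁻³ m = 5.0510 mm
difference = 9.4075 − 5.0510 = 4.3565 mm

4.36 mm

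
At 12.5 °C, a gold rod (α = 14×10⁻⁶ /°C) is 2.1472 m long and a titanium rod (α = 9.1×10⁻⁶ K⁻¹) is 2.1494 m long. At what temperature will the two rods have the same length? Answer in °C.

L₁(1 + α₁ΔT) = L₂(1 + α₂ΔT) ⇒ ΔT = (L₂ − L₁)/(α₁L₁ − α₂L₂)
L₂ − L₁ = 2.1494 − 2.1472 = 2.20×10⁻³ m
α₁L₁ − α₂L₂ = 14×10⁻⁶×2.1472 − 9.1×10⁻⁶×2.1494 = 1.050126×10⁻⁵ m/K
ΔT = 2.20×10⁻³ / 1.050126×10⁻⁵ = 209.499 K
T = 12.5 + 209.499 = 221.999 °C

T = 222.0 °C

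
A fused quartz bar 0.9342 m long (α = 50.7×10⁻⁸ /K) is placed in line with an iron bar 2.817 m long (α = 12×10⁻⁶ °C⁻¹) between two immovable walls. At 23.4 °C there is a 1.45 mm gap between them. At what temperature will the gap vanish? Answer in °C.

T = 65.7 °C

Gap closes when ΔL₁ + ΔL₂ = 1.45 mm = 1.45×10⁻³ m
(α₁L₁ + α₂L₂)ΔT = g
α₁L₁ + α₂L₂ = 50.7×10⁻⁸×0.9342 + 12×10⁻⁶×2.817 = 3.42776394×10⁻⁵ m/K
ΔT = 1.45×10⁻³ / 3.42776394×10⁻⁵ = 42.302 K
T = 23.4 + 42.302 = 65.702 °C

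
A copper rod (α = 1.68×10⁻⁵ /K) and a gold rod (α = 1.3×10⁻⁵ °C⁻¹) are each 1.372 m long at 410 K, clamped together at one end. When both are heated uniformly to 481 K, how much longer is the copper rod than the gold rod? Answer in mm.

0.370 mm

ΔT = 71 K
copper: ΔL = 1.68×10⁻⁵ × 1.372 m × 71 = 1.6365×10⁻³ m = 1.6365 mm
gold: ΔL = 1.3×10⁻⁵ × 1.372 m × 71 = 1.2664×10⁻³ m = 1.2664 mm
difference = 1.6365 − 1.2664 = 0.3701 mm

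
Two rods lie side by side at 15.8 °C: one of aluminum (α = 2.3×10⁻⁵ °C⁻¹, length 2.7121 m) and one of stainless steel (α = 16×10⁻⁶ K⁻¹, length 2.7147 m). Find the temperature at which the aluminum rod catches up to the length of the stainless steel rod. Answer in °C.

T = 153.1 °C

L₁(1 + α₁ΔT) = L₂(1 + α₂ΔT) ⇒ ΔT = (L₂ − L₁)/(α₁L₁ − α₂L₂)
L₂ − L₁ = 2.7147 − 2.7121 = 2.60×10⁻³ m
α₁L₁ − α₂L₂ = 2.3×10⁻⁵×2.7121 − 16×10⁻⁶×2.7147 = 1.89431×10⁻⁵ m/K
ΔT = 2.60×10⁻³ / 1.89431×10⁻⁵ = 137.253 K
T = 15.8 + 137.253 = 153.053 °C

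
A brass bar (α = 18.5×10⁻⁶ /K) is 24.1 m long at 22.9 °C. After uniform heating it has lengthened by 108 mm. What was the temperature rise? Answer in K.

ΔT = 242 K

ΔL = αL₀ΔT ⇒ ΔT = ΔL / (αL₀)
ΔT = 108×10⁻³ m / (18.5×10⁻⁶ × 24.1 m) = 242.23 K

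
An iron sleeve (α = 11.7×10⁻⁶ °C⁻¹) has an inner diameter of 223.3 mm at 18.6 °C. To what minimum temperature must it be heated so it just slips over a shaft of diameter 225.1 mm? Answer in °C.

Required Δd = 225.1 − 223.3 = 1.8 mm
Δd = αd₀ΔT ⇒ ΔT = Δd/(αd₀) = 1.8 / (11.7×10⁻⁶ × 223.3) = 688.97 K
T_min = 18.6 + 688.97 = 707.57 °C

T = 708 °C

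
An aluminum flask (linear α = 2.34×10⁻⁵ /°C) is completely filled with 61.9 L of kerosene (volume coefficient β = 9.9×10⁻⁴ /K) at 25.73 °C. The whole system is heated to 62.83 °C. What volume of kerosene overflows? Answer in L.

The flask also expands: β_container ≈ 3α = 7.02×10⁻⁵ /K
Net overflow = V₀(β_liq − 3α_cont)ΔT
β − 3α = 9.90×10⁻⁴ − 7.02×10⁻⁵ = 9.198×10⁻⁴ /K; ΔT = 37.10 K
ΔV = 61.9 × 9.198×10⁻⁴ × 37.10 = 2.11 L

2.11 L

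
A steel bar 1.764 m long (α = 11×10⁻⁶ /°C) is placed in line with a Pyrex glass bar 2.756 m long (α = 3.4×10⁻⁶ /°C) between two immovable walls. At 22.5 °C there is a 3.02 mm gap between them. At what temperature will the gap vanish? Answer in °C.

Gap closes when ΔL₁ + ΔL₂ = 3.02 mm = 3.02×10⁻³ m
(α₁L₁ + α₂L₂)ΔT = g
α₁L₁ + α₂L₂ = 11×10⁻⁶×1.764 + 3.4×10⁻⁶×2.756 = 2.87744×10⁻⁵ m/K
ΔT = 3.02×10⁻³ / 2.87744×10⁻⁵ = 104.95 K
T = 22.5 + 104.95 = 127.45 °C

T = 127 °C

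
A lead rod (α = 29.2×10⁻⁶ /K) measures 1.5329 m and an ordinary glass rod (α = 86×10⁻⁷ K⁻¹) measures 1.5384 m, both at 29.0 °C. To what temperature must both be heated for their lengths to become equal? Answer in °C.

L₁(1 + α₁ΔT) = L₂(1 + α₂ΔT) ⇒ ΔT = (L₂ − L₁)/(α₁L₁ − α₂L₂)
L₂ − L₁ = 1.5384 − 1.5329 = 5.50×10⁻³ m
α₁L₁ − α₂L₂ = 29.2×10⁻⁶×1.5329 − 86×10⁻⁷×1.5384 = 3.153044×10⁻⁵ m/K
ΔT = 5.50×10⁻³ / 3.153044×10⁻⁵ = 174.435 K
T = 29.0 + 174.435 = 203.435 °C

T = 203.4 °C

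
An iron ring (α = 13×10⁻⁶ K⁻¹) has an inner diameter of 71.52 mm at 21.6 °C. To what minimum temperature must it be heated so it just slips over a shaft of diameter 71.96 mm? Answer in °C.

Required Δd = 71.96 − 71.52 = 0.44 mm
Δd = αd₀ΔT ⇒ ΔT = Δd/(αd₀) = 0.44 / (13×10⁻⁶ × 71.52) = 473.24 K
T_min = 21.6 + 473.24 = 494.84 °C

T = 495 °C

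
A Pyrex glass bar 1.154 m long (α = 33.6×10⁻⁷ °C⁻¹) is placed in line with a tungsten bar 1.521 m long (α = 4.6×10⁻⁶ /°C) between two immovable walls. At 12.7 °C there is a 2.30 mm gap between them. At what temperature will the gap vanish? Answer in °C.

T = 224 °C

Gap closes when ΔL₁ + ΔL₂ = 2.30 mm = 2.30×10⁻³ m
(α₁L₁ + α₂L₂)ΔT = g
α₁L₁ + α₂L₂ = 33.6×10⁻⁷×1.154 + 4.6×10⁻⁶×1.521 = 1.087404×10⁻⁵ m/K
ΔT = 2.30×10⁻³ / 1.087404×10⁻⁵ = 211.51 K
T = 12.7 + 211.51 = 224.21 °C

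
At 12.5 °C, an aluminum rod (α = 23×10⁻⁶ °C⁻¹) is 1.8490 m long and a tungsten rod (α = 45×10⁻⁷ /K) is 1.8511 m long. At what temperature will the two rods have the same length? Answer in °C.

T = 73.91 °C

L₁(1 + α₁ΔT) = L₂(1 + α₂ΔT) ⇒ ΔT = (L₂ − L₁)/(α₁L₁ − α₂L₂)
L₂ − L₁ = 1.8511 − 1.8490 = 2.10×10⁻³ m
α₁L₁ − α₂L₂ = 23×10⁻⁶×1.8490 − 45×10⁻⁷×1.8511 = 3.419705×10⁻⁵ m/K
ΔT = 2.10×10⁻³ / 3.419705×10⁻⁵ = 61.4088 K
T = 12.5 + 61.4088 = 73.9088 °C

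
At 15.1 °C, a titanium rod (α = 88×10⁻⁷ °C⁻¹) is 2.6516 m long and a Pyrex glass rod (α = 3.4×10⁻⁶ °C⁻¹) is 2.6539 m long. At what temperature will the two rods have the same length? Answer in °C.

T = 175.8 °C

Equal length when α₁L₁ΔT − α₂L₂ΔT = L₂ − L₁ = 2.30×10⁻³ m
α₁L₁ = 2.333408×10⁻⁵, α₂L₂ = 9.02326×10⁻⁶ → Δ(αL) = 1.431082×10⁻⁵ m/K
ΔT = 2.30×10⁻³ / 1.431082×10⁻⁵ = 160.718 K, so T = 15.1 + 160.718 = 175.818 °C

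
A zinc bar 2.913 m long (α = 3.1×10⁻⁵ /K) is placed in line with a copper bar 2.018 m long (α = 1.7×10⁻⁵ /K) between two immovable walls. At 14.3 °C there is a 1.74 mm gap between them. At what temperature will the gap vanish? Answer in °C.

Gap closes when ΔL₁ + ΔL₂ = 1.74 mm = 1.74×10⁻³ m
(α₁L₁ + α₂L₂)ΔT = g
α₁L₁ + α₂L₂ = 3.1×10⁻⁵×2.913 + 1.7×10⁻⁵×2.018 = 1.24609×10⁻⁴ m/K
ΔT = 1.74×10⁻³ / 1.24609×10⁻⁴ = 13.964 K
T = 14.3 + 13.964 = 28.264 °C

T = 28.3 °C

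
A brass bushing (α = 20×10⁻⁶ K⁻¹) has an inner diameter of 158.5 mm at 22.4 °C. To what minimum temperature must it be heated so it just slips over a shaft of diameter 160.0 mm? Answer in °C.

Required Δd = 160.0 − 158.5 = 1.5 mm
Δd = αd₀ΔT ⇒ ΔT = Δd/(αd₀) = 1.5 / (20×10⁻⁶ × 158.5) = 473.19 K
T_min = 22.4 + 473.19 = 495.59 °C

T = 496 °C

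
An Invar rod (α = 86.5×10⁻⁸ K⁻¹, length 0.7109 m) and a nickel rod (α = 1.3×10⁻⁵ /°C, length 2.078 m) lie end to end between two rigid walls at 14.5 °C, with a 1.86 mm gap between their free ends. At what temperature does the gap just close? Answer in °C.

α₁L₁ = 6.149285×10⁻⁷ m/K, α₂L₂ = 2.7014×10⁻⁵ m/K → total 2.76289285×10⁻⁵ m/K
ΔT = g/(α₁L₁+α₂L₂) = 1.86×10⁻³ / 2.76289285×10⁻⁵ = 67.321 K
T = 14.5 + 67.321 = 81.821 °C

T = 81.8 °C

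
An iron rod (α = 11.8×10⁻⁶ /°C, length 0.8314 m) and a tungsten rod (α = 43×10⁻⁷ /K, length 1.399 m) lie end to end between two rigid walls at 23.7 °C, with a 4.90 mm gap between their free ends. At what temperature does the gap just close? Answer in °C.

Gap closes when ΔL₁ + ΔL₂ = 4.90 mm = 4.90×10⁻³ m
(α₁L₁ + α₂L₂)ΔT = g
α₁L₁ + α₂L₂ = 11.8×10⁻⁶×0.8314 + 43×10⁻⁷×1.399 = 1.582622×10⁻⁵ m/K
ΔT = 4.90×10⁻³ / 1.582622×10⁻⁵ = 309.61 K
T = 23.7 + 309.61 = 333.31 °C

T = 333 °C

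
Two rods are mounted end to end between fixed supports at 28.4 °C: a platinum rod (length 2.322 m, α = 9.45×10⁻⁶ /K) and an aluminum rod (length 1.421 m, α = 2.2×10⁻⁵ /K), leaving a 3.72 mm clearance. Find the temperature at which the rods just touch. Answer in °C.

T = 98.3 °C

Gap closes when ΔL₁ + ΔL₂ = 3.72 mm = 3.72×10⁻³ m
(α₁L₁ + α₂L₂)ΔT = g
α₁L₁ + α₂L₂ = 9.45×10⁻⁶×2.322 + 2.2×10⁻⁵×1.421 = 5.32049×10⁻⁵ m/K
ΔT = 3.72×10⁻³ / 5.32049×10⁻⁵ = 69.918 K
T = 28.4 + 69.918 = 98.318 °C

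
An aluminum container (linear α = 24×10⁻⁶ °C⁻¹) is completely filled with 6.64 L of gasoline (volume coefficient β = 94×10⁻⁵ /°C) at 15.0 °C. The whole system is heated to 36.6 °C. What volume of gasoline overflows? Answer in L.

The container also expands: β_container ≈ 3α = 7.2×10⁻⁵ /K
Net overflow = V₀(β_liq − 3α_cont)ΔT
β − 3α = 9.40×10⁻⁴ − 7.2×10⁻⁵ = 8.68×10⁻⁴ /K; ΔT = 21.6 K
ΔV = 6.64 × 8.68×10⁻⁴ × 21.6 = 0.124 L

0.124 L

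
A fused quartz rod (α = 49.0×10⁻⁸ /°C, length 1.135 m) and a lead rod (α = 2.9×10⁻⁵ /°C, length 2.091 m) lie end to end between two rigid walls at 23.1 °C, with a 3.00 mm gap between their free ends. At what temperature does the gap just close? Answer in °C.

T = 72.1 °C

Gap closes when ΔL₁ + ΔL₂ = 3.00 mm = 3.00×10⁻³ m
(α₁L₁ + α₂L₂)ΔT = g
α₁L₁ + α₂L₂ = 49.0×10⁻⁸×1.135 + 2.9×10⁻⁵×2.091 = 6.119515×10⁻⁵ m/K
ΔT = 3.00×10⁻³ / 6.119515×10⁻⁵ = 49.023 K
T = 23.1 + 49.023 = 72.123 °C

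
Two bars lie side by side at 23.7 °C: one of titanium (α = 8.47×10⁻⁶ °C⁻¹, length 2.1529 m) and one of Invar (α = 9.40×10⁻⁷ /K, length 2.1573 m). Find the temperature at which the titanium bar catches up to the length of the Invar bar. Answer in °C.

Equal length when α₁L₁ΔT − α₂L₂ΔT = L₂ − L₁ = 4.40×10⁻³ m
α₁L₁ = 1.8235063×10⁻⁵, α₂L₂ = 2.027862×10⁻⁶ → Δ(αL) = 1.6207201×10⁻⁵ m/K
ΔT = 4.40×10⁻³ / 1.6207201×10⁻⁵ = 271.484 K, so T = 23.7 + 271.484 = 295.184 °C

T = 295.2 °C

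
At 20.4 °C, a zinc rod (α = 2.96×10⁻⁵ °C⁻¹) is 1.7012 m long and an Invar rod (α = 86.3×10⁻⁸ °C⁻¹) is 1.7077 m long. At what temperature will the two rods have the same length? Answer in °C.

L₁(1 + α₁ΔT) = L₂(1 + α₂ΔT) ⇒ ΔT = (L₂ − L₁)/(α₁L₁ − α₂L₂)
L₂ − L₁ = 1.7077 − 1.7012 = 6.50×10⁻³ m
α₁L₁ − α₂L₂ = 2.96×10⁻⁵×1.7012 − 86.3×10⁻⁸×1.7077 = 4.88817749×10⁻⁵ m/K
ΔT = 6.50×10⁻³ / 4.88817749×10⁻⁵ = 132.974 K
T = 20.4 + 132.974 = 153.374 °C

T = 153.4 °C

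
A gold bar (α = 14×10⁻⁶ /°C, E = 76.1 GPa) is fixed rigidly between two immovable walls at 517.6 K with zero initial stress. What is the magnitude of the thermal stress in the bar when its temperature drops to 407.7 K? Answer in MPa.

σ = 117 MPa

Fully constrained: the free strain ε = αΔT is blocked, so σ = Eε = EαΔT.
|ΔT| = 109.9 K
σ = 76.1×10⁹ × 14×10⁻⁶ × 109.9 = 1.17×10⁸ Pa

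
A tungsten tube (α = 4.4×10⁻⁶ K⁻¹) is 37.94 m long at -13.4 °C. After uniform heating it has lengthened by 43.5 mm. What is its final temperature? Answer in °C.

ΔL = αL₀ΔT ⇒ ΔT = ΔL / (αL₀)
ΔT = 43.5×10⁻³ m / (4.4×10⁻⁶ × 37.94 m) = 260.58 K
T = -13.4 + 260.58 = 247.18 °C

T = 247 °C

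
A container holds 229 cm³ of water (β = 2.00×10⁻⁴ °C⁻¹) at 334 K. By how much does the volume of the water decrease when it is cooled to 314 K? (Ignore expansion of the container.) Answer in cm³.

ΔV = 0.916 cm³

|ΔT| = |314 − 334| = 20 K
ΔV = βV₀ΔT = (2.00×10⁻⁴)(229)(20) = 0.916 cm³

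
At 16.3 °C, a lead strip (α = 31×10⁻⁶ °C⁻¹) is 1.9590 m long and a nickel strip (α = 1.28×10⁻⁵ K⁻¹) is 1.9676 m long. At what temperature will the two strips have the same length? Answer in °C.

T = 258.3 °C

Equal length when α₁L₁ΔT − α₂L₂ΔT = L₂ − L₁ = 8.60×10⁻³ m
α₁L₁ = 6.0729×10⁻⁵, α₂L₂ = 2.518528×10⁻⁵ → Δ(αL) = 3.554372×10⁻⁵ m/K
ΔT = 8.60×10⁻³ / 3.554372×10⁻⁵ = 241.956 K, so T = 16.3 + 241.956 = 258.256 °C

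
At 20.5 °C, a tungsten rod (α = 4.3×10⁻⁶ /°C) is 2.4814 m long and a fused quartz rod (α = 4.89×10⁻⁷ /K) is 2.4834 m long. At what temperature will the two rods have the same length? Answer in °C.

L₁(1 + α₁ΔT) = L₂(1 + α₂ΔT) ⇒ ΔT = (L₂ − L₁)/(α₁L₁ − α₂L₂)
L₂ − L₁ = 2.4834 − 2.4814 = 2.00×10⁻³ m
α₁L₁ − α₂L₂ = 4.3×10⁻⁶×2.4814 − 4.89×10⁻⁷×2.4834 = 9.4556374×10⁻⁶ m/K
ΔT = 2.00×10⁻³ / 9.4556374×10⁻⁶ = 211.514 K
T = 20.5 + 211.514 = 232.014 °C

T = 232.0 °C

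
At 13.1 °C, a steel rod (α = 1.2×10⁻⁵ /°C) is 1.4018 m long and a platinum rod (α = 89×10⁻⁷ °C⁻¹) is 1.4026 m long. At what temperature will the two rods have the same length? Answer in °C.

T = 197.5 °C

Equal length when α₁L₁ΔT − α₂L₂ΔT = L₂ − L₁ = 8.00×10⁻⁴ m
α₁L₁ = 1.68216×10⁻⁵, α₂L₂ = 1.248314×10⁻⁵ → Δ(αL) = 4.33846×10⁻⁶ m/K
ΔT = 8.00×10⁻⁴ / 4.33846×10⁻⁶ = 184.397 K, so T = 13.1 + 184.397 = 197.497 °C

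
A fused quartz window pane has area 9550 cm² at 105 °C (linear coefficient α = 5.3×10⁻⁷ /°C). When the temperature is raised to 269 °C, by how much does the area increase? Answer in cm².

Area coefficient ≈ 2α; |ΔT| = 164 K
ΔA = 2αA₀ΔT = 2(5.3×10⁻⁷)(9550)(164) = 1.66 cm²

ΔA = 1.66 cm²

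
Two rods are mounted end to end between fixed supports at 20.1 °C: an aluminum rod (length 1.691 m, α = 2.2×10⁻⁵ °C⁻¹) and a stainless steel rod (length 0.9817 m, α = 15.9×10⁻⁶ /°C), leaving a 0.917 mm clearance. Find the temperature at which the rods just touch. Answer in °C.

Gap closes when ΔL₁ + ΔL₂ = 0.917 mm = 9.17×10⁻⁴ m
(α₁L₁ + α₂L₂)ΔT = g
α₁L₁ + α₂L₂ = 2.2×10⁻⁵×1.691 + 15.9×10⁻⁶×0.9817 = 5.281103×10⁻⁵ m/K
ΔT = 9.17×10⁻⁴ / 5.281103×10⁻⁵ = 17.364 K
T = 20.1 + 17.364 = 37.464 °C

T = 37.5 °C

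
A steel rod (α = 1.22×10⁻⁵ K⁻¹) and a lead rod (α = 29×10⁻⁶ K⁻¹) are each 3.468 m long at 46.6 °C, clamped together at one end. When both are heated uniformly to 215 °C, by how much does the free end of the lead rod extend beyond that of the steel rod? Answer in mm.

9.81 mm

ΔT = 168.4 K
steel: ΔL = 1.22×10⁻⁵ × 3.468 m × 168.4 = 7.1249×10⁻³ m = 7.1249 mm
lead: ΔL = 29×10⁻⁶ × 3.468 m × 168.4 = 1.6936×10⁻² m = 16.936 mm
difference = 16.936 − 7.1249 = 9.8111 mm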